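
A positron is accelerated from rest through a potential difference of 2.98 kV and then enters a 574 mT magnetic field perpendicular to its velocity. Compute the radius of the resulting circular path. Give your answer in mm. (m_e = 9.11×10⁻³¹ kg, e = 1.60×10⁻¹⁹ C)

r ≈ 0.321 mm

The kinetic energy gained is K = qV = (1×1.60×10^-19)(2980) = 4.77×10^-16 J.
v = √(2K/m) = 3.24×10^7 m/s.
r = mv/(qB) = (9.11×10^-31)(3.24×10^7) / [(1×1.60×10^-19)(0.574)] = 3.21×10^-4 m.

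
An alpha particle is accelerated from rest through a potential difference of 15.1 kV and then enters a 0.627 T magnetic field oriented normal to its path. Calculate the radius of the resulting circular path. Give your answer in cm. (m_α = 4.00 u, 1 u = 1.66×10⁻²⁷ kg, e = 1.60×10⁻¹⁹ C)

The kinetic energy gained is K = qV = (2×1.60×10^-19)(1.51×10^4) = 4.83×10^-15 J.
v = √(2K/m) = 1.21×10^6 m/s.
r = mv/(qB) = (6.64×10^-27)(1.21×10^6) / [(2×1.60×10^-19)(0.627)] = 0.0399 m.

r ≈ 3.99 cm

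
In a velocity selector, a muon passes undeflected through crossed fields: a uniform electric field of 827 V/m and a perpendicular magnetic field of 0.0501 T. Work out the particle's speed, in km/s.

For zero net force, qE = qvB, so v = E/B.
v = (827) / (0.0501) = 1.65×10^4 m/s.

v ≈ 16.5 km/s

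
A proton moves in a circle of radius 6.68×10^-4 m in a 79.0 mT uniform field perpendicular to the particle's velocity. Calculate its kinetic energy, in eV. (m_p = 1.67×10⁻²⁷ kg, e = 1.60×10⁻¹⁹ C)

K ≈ 0.133 eV

v = qBr/m = (1×1.60×10^-19)(0.0790)(6.68×10^-4) / (1.67×10^-27) = 5060 m/s.
K = ½mv² = 0.5·(1.67×10^-27)·(5060)² = 2.13×10^-20 J = 0.133 eV.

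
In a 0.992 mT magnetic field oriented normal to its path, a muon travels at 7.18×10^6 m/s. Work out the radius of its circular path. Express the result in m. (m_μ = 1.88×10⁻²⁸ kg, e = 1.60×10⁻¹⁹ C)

r ≈ 8.50 m

The magnetic force provides the centripetal force: qvB = mv²/r, so r = mv/(qB).
r = (1.88×10^-28 kg)(7.18×10^6 m/s) / [(1×1.60×10^-19 C)(9.92×10^-4 T)] = 8.50 m.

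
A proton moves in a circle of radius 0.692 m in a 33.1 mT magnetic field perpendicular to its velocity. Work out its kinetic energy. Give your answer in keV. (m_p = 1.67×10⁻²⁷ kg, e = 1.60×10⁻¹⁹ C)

K ≈ 25.1 keV

v = qBr/m = (1×1.60×10^-19)(0.0331)(0.692) / (1.67×10^-27) = 2.19×10^6 m/s.
K = ½mv² = 0.5·(1.67×10^-27)·(2.19×10^6)² = 4.02×10^-15 J = 25.1 keV.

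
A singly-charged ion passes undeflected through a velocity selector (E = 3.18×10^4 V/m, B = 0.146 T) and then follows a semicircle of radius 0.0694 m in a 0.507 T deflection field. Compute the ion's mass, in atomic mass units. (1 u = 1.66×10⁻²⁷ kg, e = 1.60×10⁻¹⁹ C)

v = E/B₁ = 2.18×10^5 m/s.
From r = mv/(qB₂), m = qB₂r/v = (1×1.60×10^-19)(0.507)(0.0694) / (2.18×10^5) = 2.58×10^-26 kg.
In atomic mass units: m = 2.58×10^-26 / 1.66×10^-27 = 15.6 u.

m ≈ 15.6 u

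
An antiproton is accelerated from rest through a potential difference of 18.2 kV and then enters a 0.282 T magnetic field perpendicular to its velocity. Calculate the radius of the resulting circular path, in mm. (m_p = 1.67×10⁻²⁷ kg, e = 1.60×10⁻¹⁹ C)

The kinetic energy gained is K = qV = (1×1.60×10^-19)(1.82×10^4) = 2.91×10^-15 J.
v = √(2K/m) = 1.87×10^6 m/s.
r = mv/(qB) = (1.67×10^-27)(1.87×10^6) / [(1×1.60×10^-19)(0.282)] = 0.0691 m.

r ≈ 69.1 mm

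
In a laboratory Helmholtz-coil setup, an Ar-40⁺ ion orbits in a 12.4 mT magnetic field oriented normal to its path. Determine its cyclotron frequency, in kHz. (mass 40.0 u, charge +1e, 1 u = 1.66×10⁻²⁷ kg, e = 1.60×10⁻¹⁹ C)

f ≈ 4.76 kHz

f = qB/(2πm) = (1×1.60×10^-19)(0.0124) / [2π(6.64×10^-26)] = 4760 Hz.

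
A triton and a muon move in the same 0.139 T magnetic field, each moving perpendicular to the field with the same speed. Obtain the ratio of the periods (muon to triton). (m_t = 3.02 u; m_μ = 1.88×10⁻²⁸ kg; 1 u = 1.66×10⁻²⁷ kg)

T = 2πm/(qB) is independent of speed, so T₂/T₁ = (m₂/q₂)/(m₁/q₁).
T_{muon}/T_{triton} = (1.88×10^-28/1e) / (5.01×10^-27/1e) = 0.0375.

ratio ≈ 0.0375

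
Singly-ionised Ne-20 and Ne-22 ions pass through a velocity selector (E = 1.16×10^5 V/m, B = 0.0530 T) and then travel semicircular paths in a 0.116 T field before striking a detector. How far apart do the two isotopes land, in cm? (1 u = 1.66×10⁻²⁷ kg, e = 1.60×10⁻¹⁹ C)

Δd ≈ 78.3 cm

Both emerge at v = E/B₁ = 2.19×10^6 m/s.
r = mv/(qB₂), so r₁ = 3.915 m and r₂ = 4.307 m, giving Δr = 0.392 m.
After a semicircle each ion lands a diameter 2r from the entry slit, so the separation is 2Δr = 0.783 m.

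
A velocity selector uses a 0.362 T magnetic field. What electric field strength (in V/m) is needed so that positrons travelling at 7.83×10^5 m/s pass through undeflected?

E ≈ 2.83×10^5 V/m

qE = qvB ⇒ E = vB = (7.83×10^5)(0.362) = 2.83×10^5 V/m.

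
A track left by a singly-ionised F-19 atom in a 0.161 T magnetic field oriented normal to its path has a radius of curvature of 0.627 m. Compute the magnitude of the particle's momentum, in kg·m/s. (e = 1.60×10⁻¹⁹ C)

p ≈ 1.62×10^-20 kg·m/s

Since qvB = mv²/r, the momentum p = mv = qBr.
p = (1×1.60×10^-19)(0.161)(0.627) = 1.62×10^-20 kg·m/s.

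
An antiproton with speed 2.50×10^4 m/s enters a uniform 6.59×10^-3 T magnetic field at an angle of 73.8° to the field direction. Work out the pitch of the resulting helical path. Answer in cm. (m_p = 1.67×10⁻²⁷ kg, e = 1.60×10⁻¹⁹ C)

The velocity component along B is v∥ = v cos73.8° = 6970 m/s.
The cyclotron period T = 2πm/(qB) = 9.95×10^-6 s is set by m, q, B alone.
Pitch = v∥·T = (6970)(9.95×10^-6) = 0.0694 m.

pitch ≈ 6.94 cm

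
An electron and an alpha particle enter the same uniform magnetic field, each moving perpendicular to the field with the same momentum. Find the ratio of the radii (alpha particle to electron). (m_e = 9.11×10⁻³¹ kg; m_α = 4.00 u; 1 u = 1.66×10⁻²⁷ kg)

ratio ≈ 0.500

r = p/(qB) ⇒ at equal p, r ∝ 1/q.
r_{alpha particle}/r_{electron} = 0.500.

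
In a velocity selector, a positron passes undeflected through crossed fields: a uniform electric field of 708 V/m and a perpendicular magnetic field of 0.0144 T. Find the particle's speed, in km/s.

v ≈ 49.2 km/s

For zero net force, qE = qvB, so v = E/B.
v = (708) / (0.0144) = 4.92×10^4 m/s.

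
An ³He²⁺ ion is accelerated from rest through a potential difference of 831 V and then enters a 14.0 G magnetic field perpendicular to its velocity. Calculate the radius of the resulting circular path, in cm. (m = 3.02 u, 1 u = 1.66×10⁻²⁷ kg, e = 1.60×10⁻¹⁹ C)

r ≈ 364 cm

The kinetic energy gained is K = qV = (2×1.60×10^-19)(831) = 2.66×10^-16 J.
v = √(2K/m) = 3.26×10^5 m/s.
r = mv/(qB) = (5.01×10^-27)(3.26×10^5) / [(2×1.60×10^-19)(1.40×10^-3)] = 3.64 m.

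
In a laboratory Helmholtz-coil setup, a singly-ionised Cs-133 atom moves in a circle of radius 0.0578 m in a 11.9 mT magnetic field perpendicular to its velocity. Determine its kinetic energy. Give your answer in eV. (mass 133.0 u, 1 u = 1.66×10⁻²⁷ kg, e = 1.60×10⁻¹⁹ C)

v = qBr/m = (1×1.60×10^-19)(0.0119)(0.0578) / (2.21×10^-25) = 498 m/s.
K = ½mv² = 0.5·(2.21×10^-25)·(498)² = 2.74×10^-20 J = 0.171 eV.

K ≈ 0.171 eV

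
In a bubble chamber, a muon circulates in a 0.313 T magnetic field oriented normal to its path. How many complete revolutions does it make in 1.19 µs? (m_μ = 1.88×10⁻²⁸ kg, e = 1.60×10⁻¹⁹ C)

T = 2πm/(qB) = 2π(1.88×10^-28) / [(1×1.60×10^-19)(0.313)] = 2.3587×10^-8 s.
N = t/T = 1.19×10^-6 / 2.3587×10^-8 ≈ 50.45, so 50 complete revolutions.

N = 50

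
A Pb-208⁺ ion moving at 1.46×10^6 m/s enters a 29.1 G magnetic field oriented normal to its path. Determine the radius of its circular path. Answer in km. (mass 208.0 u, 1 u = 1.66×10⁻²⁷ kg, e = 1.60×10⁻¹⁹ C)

The magnetic force provides the centripetal force: qvB = mv²/r, so r = mv/(qB).
r = (3.45×10^-25 kg)(1.46×10^6 m/s) / [(1×1.60×10^-19 C)(2.91×10^-3 T)] = 1080 m.

r ≈ 1.08 km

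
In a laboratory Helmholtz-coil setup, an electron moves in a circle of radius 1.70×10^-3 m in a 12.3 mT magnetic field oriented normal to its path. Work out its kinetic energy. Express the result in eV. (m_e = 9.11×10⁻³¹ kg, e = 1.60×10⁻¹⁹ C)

K ≈ 38.4 eV

v = qBr/m = (1×1.60×10^-19)(0.0123)(1.70×10^-3) / (9.11×10^-31) = 3.67×10^6 m/s.
K = ½mv² = 0.5·(9.11×10^-31)·(3.67×10^6)² = 6.14×10^-18 J = 38.4 eV.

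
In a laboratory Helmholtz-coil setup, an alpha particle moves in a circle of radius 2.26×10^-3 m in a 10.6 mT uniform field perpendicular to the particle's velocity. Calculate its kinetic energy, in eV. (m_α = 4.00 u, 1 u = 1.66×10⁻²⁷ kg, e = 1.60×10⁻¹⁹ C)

K ≈ 0.0277 eV

v = qBr/m = (2×1.60×10^-19)(0.0106)(2.26×10^-3) / (6.64×10^-27) = 1150 m/s.
K = ½mv² = 0.5·(6.64×10^-27)·(1150)² = 4.43×10^-21 J = 0.0277 eV.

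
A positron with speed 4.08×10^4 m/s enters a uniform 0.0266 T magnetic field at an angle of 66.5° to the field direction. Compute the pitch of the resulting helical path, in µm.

pitch ≈ 21.9 µm

The velocity component along B is v∥ = v cos66.5° = 1.63×10^4 m/s.
The cyclotron period T = 2πm/(qB) = 1.34×10^-9 s is set by m, q, B alone.
Pitch = v∥·T = (1.63×10^4)(1.34×10^-9) = 2.19×10^-5 m.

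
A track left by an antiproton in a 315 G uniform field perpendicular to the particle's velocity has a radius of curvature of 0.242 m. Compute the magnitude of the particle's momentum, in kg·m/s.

Since qvB = mv²/r, the momentum p = mv = qBr.
p = (1×1.60×10^-19)(0.0315)(0.242) = 1.22×10^-21 kg·m/s.

p ≈ 1.22×10^-21 kg·m/s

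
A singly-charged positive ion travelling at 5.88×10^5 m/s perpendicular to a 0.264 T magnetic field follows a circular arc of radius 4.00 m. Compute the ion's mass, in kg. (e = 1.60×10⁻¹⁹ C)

qvB = mv²/r ⇒ m = qBr/v.
m = (1×1.60×10^-19)(0.264)(4.00) / (5.88×10^5) = 2.87×10^-25 kg.

m ≈ 2.87×10^-25 kg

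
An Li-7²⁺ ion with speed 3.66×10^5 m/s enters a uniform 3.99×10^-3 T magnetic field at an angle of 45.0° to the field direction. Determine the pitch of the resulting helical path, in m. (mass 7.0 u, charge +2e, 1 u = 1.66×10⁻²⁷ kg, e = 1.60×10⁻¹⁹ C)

pitch ≈ 14.8 m

The velocity component along B is v∥ = v cos45.0° = 2.59×10^5 m/s.
The cyclotron period T = 2πm/(qB) = 5.72×10^-5 s is set by m, q, B alone.
Pitch = v∥·T = (2.59×10^5)(5.72×10^-5) = 14.8 m.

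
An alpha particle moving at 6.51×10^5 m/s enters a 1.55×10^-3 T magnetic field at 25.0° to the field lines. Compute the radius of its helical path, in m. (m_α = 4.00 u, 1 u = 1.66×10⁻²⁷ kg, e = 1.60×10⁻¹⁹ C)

r ≈ 3.68 m

Only the perpendicular component v⊥ = v sin25.0° = 2.75×10^5 m/s is bent by the field.
r = m v⊥ /(qB) = (6.64×10^-27)(2.75×10^5) / [(2×1.60×10^-19)(1.55×10^-3)] = 3.68 m.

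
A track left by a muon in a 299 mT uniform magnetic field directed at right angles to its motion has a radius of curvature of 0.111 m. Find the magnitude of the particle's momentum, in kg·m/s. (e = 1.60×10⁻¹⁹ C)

p ≈ 5.31×10^-21 kg·m/s

Since qvB = mv²/r, the momentum p = mv = qBr.
p = (1×1.60×10^-19)(0.299)(0.111) = 5.31×10^-21 kg·m/s.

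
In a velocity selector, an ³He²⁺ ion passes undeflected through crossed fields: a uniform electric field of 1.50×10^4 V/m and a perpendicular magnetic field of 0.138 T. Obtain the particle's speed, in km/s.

v ≈ 109 km/s

For zero net force, qE = qvB, so v = E/B.
v = (1.50×10^4) / (0.138) = 1.09×10^5 m/s.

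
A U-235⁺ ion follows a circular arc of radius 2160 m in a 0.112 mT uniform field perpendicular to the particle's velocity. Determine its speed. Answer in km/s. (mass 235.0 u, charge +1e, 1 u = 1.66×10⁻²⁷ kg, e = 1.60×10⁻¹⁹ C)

v ≈ 99.2 km/s

From qvB = mv²/r, v = qBr/m.
v = (1×1.60×10^-19)(1.12×10^-4)(2160) / (3.90×10^-25) = 9.92×10^4 m/s.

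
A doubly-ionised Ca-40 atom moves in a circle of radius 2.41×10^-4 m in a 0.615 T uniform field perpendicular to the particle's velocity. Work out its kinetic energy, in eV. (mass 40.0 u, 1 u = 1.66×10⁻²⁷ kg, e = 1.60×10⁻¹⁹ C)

v = qBr/m = (2×1.60×10^-19)(0.615)(2.41×10^-4) / (6.64×10^-26) = 714 m/s.
K = ½mv² = 0.5·(6.64×10^-26)·(714)² = 1.69×10^-20 J = 0.106 eV.

K ≈ 0.106 eV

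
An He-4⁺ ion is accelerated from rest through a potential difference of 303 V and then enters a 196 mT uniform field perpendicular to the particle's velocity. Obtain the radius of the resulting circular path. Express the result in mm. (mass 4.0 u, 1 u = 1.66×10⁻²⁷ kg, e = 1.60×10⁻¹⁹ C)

r ≈ 25.6 mm

The kinetic energy gained is K = qV = (1×1.60×10^-19)(303) = 4.85×10^-17 J.
v = √(2K/m) = 1.21×10^5 m/s.
r = mv/(qB) = (6.64×10^-27)(1.21×10^5) / [(1×1.60×10^-19)(0.196)] = 0.0256 m.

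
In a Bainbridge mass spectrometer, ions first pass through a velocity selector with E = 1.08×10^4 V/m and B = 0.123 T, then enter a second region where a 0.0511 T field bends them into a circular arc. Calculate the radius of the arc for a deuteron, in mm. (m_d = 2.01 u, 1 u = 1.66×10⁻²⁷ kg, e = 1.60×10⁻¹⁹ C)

r ≈ 35.8 mm

The selector passes v = E/B = 1.08×10^4/0.123 = 8.78×10^4 m/s.
In the deflection region, r = mv/(qB₂) = (3.34×10^-27)(8.78×10^4) / [(1×1.60×10^-19)(0.0511)] = 0.0358 m.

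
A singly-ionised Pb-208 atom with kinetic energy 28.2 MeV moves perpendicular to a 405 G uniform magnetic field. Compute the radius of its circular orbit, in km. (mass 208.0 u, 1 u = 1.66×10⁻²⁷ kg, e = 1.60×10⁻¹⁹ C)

r ≈ 0.272 km

Convert the energy: K = 28.2 MeV = 4.51×10^-12 J.
v = √(2K/m) = √(2·4.51×10^-12/3.45×10^-25) = 5.11×10^6 m/s.
r = mv/(qB) = (3.45×10^-25)(5.11×10^6) / [(1×1.60×10^-19)(0.0405)] = 272 m.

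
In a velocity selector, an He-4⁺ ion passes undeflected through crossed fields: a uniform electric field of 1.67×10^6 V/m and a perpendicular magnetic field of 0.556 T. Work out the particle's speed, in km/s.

v ≈ 3000 km/s

For zero net force, qE = qvB, so v = E/B.
v = (1.67×10^6) / (0.556) = 3.00×10^6 m/s.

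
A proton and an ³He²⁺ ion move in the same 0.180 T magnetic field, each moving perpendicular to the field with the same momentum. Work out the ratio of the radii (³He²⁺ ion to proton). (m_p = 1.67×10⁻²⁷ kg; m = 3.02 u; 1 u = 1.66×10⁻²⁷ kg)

r = p/(qB) ⇒ at equal p, r ∝ 1/q.
r_{³He²⁺ ion}/r_{proton} = 0.500.

ratio ≈ 0.500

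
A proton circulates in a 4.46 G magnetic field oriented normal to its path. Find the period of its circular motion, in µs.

The cyclotron period is independent of speed: T = 2πm/(qB).
T = 2π(1.67×10^-27) / [(1×1.60×10^-19)(4.46×10^-4)] = 1.47×10^-4 s.

T ≈ 147 µs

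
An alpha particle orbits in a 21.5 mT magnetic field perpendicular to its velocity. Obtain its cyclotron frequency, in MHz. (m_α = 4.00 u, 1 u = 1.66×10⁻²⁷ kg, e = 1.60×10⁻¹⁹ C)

f = qB/(2πm) = (2×1.60×10^-19)(0.0215) / [2π(6.64×10^-27)] = 1.65×10^5 Hz.

f ≈ 0.165 MHz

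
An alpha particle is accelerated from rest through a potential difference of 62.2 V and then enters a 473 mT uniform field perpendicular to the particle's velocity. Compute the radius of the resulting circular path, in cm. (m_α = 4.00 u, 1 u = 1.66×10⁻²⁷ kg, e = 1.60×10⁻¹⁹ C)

The kinetic energy gained is K = qV = (2×1.60×10^-19)(62.2) = 1.99×10^-17 J.
v = √(2K/m) = 7.74×10^4 m/s.
r = mv/(qB) = (6.64×10^-27)(7.74×10^4) / [(2×1.60×10^-19)(0.473)] = 3.40×10^-3 m.

r ≈ 0.340 cm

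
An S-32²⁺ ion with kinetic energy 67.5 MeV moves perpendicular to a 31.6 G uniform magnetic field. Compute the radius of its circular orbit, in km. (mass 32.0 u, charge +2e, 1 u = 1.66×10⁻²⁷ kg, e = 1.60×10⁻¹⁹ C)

r ≈ 1.06 km

Convert the energy: K = 67.5 MeV = 1.08×10^-11 J.
v = √(2K/m) = √(2·1.08×10^-11/5.31×10^-26) = 2.02×10^7 m/s.
r = mv/(qB) = (5.31×10^-26)(2.02×10^7) / [(2×1.60×10^-19)(3.16×10^-3)] = 1060 m.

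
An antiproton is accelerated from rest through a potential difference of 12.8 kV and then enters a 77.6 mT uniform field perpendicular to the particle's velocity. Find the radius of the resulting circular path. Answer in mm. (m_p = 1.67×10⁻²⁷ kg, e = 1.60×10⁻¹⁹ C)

r ≈ 211 mm

The kinetic energy gained is K = qV = (1×1.60×10^-19)(1.28×10^4) = 2.05×10^-15 J.
v = √(2K/m) = 1.57×10^6 m/s.
r = mv/(qB) = (1.67×10^-27)(1.57×10^6) / [(1×1.60×10^-19)(0.0776)] = 0.211 m.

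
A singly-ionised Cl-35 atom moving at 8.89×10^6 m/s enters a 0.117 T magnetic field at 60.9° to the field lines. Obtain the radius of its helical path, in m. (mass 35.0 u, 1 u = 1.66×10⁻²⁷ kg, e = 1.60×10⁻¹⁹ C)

Only the perpendicular component v⊥ = v sin60.9° = 7.77×10^6 m/s is bent by the field.
r = m v⊥ /(qB) = (5.81×10^-26)(7.77×10^6) / [(1×1.60×10^-19)(0.117)] = 24.1 m.

r ≈ 24.1 m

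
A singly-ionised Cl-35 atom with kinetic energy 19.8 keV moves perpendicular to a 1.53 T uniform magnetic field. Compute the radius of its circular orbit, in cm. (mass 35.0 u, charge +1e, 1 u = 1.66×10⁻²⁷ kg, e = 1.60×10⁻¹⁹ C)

r ≈ 7.84 cm

Convert the energy: K = 19.8 keV = 3.17×10^-15 J.
v = √(2K/m) = √(2·3.17×10^-15/5.81×10^-26) = 3.30×10^5 m/s.
r = mv/(qB) = (5.81×10^-26)(3.30×10^5) / [(1×1.60×10^-19)(1.53)] = 0.0784 m.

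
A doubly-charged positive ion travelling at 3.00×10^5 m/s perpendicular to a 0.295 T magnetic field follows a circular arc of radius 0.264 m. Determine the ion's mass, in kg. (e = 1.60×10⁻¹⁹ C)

qvB = mv²/r ⇒ m = qBr/v.
m = (2×1.60×10^-19)(0.295)(0.264) / (3.00×10^5) = 8.31×10^-26 kg.

m ≈ 8.31×10^-26 kg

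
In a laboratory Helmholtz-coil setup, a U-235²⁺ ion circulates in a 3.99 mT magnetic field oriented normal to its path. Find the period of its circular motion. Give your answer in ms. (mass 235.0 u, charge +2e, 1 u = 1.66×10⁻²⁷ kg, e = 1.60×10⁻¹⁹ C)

T ≈ 1.92 ms

The cyclotron period is independent of speed: T = 2πm/(qB).
T = 2π(3.90×10^-25) / [(2×1.60×10^-19)(3.99×10^-3)] = 1.92×10^-3 s.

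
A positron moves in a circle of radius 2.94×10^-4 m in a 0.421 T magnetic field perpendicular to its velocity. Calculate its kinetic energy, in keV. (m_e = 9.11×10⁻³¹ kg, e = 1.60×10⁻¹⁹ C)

v = qBr/m = (1×1.60×10^-19)(0.421)(2.94×10^-4) / (9.11×10^-31) = 2.17×10^7 m/s.
K = ½mv² = 0.5·(9.11×10^-31)·(2.17×10^7)² = 2.15×10^-16 J = 1.35 keV.

K ≈ 1.35 keV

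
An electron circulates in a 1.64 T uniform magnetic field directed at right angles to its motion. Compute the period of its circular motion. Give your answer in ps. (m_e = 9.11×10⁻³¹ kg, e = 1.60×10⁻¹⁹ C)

The cyclotron period is independent of speed: T = 2πm/(qB).
T = 2π(9.11×10^-31) / [(1×1.60×10^-19)(1.64)] = 2.18×10^-11 s.

T ≈ 21.8 ps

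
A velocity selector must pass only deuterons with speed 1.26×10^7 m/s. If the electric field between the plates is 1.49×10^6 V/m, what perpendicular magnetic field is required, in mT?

qE = qvB ⇒ B = E/v = (1.49×10^6) / (1.26×10^7) = 0.118 T.

B ≈ 118 mT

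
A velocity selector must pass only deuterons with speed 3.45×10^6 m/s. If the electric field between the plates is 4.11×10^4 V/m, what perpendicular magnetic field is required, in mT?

qE = qvB ⇒ B = E/v = (4.11×10^4) / (3.45×10^6) = 0.0119 T.

B ≈ 11.9 mT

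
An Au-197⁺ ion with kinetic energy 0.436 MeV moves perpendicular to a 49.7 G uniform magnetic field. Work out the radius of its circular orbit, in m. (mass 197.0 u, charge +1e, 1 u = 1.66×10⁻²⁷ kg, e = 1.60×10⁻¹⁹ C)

r ≈ 269 m

Convert the energy: K = 0.436 MeV = 6.98×10^-14 J.
v = √(2K/m) = √(2·6.98×10^-14/3.27×10^-25) = 6.53×10^5 m/s.
r = mv/(qB) = (3.27×10^-25)(6.53×10^5) / [(1×1.60×10^-19)(4.97×10^-3)] = 269 m.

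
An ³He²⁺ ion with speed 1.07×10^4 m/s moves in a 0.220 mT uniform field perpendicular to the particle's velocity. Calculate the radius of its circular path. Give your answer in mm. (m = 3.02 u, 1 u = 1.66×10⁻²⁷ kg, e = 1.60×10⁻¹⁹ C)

The magnetic force provides the centripetal force: qvB = mv²/r, so r = mv/(qB).
r = (5.01×10^-27 kg)(1.07×10^4 m/s) / [(2×1.60×10^-19 C)(2.20×10^-4 T)] = 0.762 m.

r ≈ 762 mm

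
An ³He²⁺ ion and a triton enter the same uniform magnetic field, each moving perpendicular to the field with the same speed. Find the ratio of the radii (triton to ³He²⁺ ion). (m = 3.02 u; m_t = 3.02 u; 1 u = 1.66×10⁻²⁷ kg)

r = mv/(qB) ⇒ at equal v, r ∝ m/q.
r_{triton}/r_{³He²⁺ ion} = 2.00.

ratio ≈ 2.00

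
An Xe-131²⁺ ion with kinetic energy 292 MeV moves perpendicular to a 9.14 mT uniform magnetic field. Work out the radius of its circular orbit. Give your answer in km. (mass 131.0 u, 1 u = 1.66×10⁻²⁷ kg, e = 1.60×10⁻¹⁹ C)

r ≈ 1.54 km

Convert the energy: K = 292 MeV = 4.67×10^-11 J.
v = √(2K/m) = √(2·4.67×10^-11/2.17×10^-25) = 2.07×10^7 m/s.
r = mv/(qB) = (2.17×10^-25)(2.07×10^7) / [(2×1.60×10^-19)(9.14×10^-3)] = 1540 m.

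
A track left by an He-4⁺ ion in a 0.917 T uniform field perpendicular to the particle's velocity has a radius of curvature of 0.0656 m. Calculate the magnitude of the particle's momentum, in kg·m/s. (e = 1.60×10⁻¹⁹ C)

Since qvB = mv²/r, the momentum p = mv = qBr.
p = (1×1.60×10^-19)(0.917)(0.0656) = 9.62×10^-21 kg·m/s.

p ≈ 9.62×10^-21 kg·m/s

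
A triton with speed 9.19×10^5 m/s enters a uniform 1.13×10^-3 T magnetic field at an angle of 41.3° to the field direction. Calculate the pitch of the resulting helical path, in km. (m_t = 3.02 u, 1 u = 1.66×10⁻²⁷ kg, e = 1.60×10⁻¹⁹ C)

pitch ≈ 0.120 km

The velocity component along B is v∥ = v cos41.3° = 6.90×10^5 m/s.
The cyclotron period T = 2πm/(qB) = 1.74×10^-4 s is set by m, q, B alone.
Pitch = v∥·T = (6.90×10^5)(1.74×10^-4) = 120 m.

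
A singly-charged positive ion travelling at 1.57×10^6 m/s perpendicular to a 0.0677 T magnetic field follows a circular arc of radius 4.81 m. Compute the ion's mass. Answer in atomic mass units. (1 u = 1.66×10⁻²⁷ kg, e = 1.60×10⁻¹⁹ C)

qvB = mv²/r ⇒ m = qBr/v.
m = (1×1.60×10^-19)(0.0677)(4.81) / (1.57×10^6) = 3.32×10^-26 kg = 20.0 u.

m ≈ 20.0 u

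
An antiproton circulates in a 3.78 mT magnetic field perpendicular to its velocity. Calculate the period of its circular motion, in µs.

T ≈ 17.3 µs

The cyclotron period is independent of speed: T = 2πm/(qB).
T = 2π(1.67×10^-27) / [(1×1.60×10^-19)(3.78×10^-3)] = 1.73×10^-5 s.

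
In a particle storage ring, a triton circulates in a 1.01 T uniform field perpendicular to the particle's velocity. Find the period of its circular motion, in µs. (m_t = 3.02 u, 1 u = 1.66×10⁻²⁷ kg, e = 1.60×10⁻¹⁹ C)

T ≈ 0.195 µs

The cyclotron period is independent of speed: T = 2πm/(qB).
T = 2π(5.01×10^-27) / [(1×1.60×10^-19)(1.01)] = 1.95×10^-7 s.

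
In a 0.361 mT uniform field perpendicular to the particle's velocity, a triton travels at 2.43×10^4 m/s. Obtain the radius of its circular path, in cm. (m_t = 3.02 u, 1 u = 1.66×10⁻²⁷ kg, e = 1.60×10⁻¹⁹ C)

r ≈ 211 cm

The magnetic force provides the centripetal force: qvB = mv²/r, so r = mv/(qB).
r = (5.01×10^-27 kg)(2.43×10^4 m/s) / [(1×1.60×10^-19 C)(3.61×10^-4 T)] = 2.11 m.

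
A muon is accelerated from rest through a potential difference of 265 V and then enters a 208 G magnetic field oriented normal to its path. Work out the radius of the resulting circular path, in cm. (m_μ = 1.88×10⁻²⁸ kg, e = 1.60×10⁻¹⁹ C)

The kinetic energy gained is K = qV = (1×1.60×10^-19)(265) = 4.24×10^-17 J.
v = √(2K/m) = 6.72×10^5 m/s.
r = mv/(qB) = (1.88×10^-28)(6.72×10^5) / [(1×1.60×10^-19)(0.0208)] = 0.0379 m.

r ≈ 3.79 cm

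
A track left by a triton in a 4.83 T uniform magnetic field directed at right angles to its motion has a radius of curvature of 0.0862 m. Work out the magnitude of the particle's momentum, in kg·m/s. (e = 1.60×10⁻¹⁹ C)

Since qvB = mv²/r, the momentum p = mv = qBr.
p = (1×1.60×10^-19)(4.83)(0.0862) = 6.66×10^-20 kg·m/s.

p ≈ 6.66×10^-20 kg·m/s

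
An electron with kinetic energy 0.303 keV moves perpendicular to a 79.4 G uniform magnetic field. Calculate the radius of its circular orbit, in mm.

r ≈ 7.40 mm

Convert the energy: K = 0.303 keV = 4.85×10^-17 J.
v = √(2K/m) = √(2·4.85×10^-17/9.11×10^-31) = 1.03×10^7 m/s.
r = mv/(qB) = (9.11×10^-31)(1.03×10^7) / [(1×1.60×10^-19)(7.94×10^-3)] = 7.40×10^-3 m.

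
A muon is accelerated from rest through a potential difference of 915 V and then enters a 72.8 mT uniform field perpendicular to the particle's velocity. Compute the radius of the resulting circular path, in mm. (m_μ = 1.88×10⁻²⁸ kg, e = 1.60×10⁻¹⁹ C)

The kinetic energy gained is K = qV = (1×1.60×10^-19)(915) = 1.46×10^-16 J.
v = √(2K/m) = 1.25×10^6 m/s.
r = mv/(qB) = (1.88×10^-28)(1.25×10^6) / [(1×1.60×10^-19)(0.0728)] = 0.0201 m.

r ≈ 20.1 mm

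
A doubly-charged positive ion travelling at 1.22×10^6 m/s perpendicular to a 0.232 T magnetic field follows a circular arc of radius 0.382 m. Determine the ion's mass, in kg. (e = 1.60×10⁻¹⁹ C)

qvB = mv²/r ⇒ m = qBr/v.
m = (2×1.60×10^-19)(0.232)(0.382) / (1.22×10^6) = 2.32×10^-26 kg.

m ≈ 2.32×10^-26 kg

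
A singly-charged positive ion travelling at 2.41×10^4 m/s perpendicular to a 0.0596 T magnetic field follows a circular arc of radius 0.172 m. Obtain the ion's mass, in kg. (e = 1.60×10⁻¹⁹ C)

qvB = mv²/r ⇒ m = qBr/v.
m = (1×1.60×10^-19)(0.0596)(0.172) / (2.41×10^4) = 6.81×10^-26 kg.

m ≈ 6.81×10^-26 kg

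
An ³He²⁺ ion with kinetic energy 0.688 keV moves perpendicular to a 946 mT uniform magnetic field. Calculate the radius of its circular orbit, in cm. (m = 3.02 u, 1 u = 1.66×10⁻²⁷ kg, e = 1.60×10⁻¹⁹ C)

Convert the energy: K = 0.688 keV = 1.10×10^-16 J.
v = √(2K/m) = √(2·1.10×10^-16/5.01×10^-27) = 2.10×10^5 m/s.
r = mv/(qB) = (5.01×10^-27)(2.10×10^5) / [(2×1.60×10^-19)(0.946)] = 3.47×10^-3 m.

r ≈ 0.347 cm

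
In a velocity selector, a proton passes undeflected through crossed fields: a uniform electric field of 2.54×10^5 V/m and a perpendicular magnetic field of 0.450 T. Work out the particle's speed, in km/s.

For zero net force, qE = qvB, so v = E/B.
v = (2.54×10^5) / (0.450) = 5.64×10^5 m/s.

v ≈ 564 km/s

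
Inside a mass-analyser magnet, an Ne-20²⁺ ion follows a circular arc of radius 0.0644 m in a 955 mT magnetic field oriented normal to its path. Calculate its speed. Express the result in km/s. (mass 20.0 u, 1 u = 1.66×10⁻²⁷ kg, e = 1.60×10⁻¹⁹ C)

From qvB = mv²/r, v = qBr/m.
v = (2×1.60×10^-19)(0.955)(0.0644) / (3.32×10^-26) = 5.93×10^5 m/s.

v ≈ 593 km/s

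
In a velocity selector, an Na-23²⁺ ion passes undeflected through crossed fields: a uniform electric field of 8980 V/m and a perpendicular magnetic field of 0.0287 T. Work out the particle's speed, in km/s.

For zero net force, qE = qvB, so v = E/B.
v = (8980) / (0.0287) = 3.13×10^5 m/s.

v ≈ 313 km/s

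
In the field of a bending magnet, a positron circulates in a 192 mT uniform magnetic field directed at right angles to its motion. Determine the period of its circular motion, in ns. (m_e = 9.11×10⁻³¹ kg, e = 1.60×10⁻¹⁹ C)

The cyclotron period is independent of speed: T = 2πm/(qB).
T = 2π(9.11×10^-31) / [(1×1.60×10^-19)(0.192)] = 1.86×10^-10 s.

T ≈ 0.186 ns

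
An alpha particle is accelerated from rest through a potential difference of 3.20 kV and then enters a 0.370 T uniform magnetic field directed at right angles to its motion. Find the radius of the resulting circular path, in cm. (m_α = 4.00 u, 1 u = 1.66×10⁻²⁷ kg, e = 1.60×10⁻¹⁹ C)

The kinetic energy gained is K = qV = (2×1.60×10^-19)(3200) = 1.02×10^-15 J.
v = √(2K/m) = 5.55×10^5 m/s.
r = mv/(qB) = (6.64×10^-27)(5.55×10^5) / [(2×1.60×10^-19)(0.370)] = 0.0311 m.

r ≈ 3.11 cm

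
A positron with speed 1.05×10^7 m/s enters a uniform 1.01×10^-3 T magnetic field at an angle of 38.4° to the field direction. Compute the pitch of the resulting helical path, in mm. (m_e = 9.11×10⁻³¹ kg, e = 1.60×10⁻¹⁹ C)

pitch ≈ 291 mm

The velocity component along B is v∥ = v cos38.4° = 8.23×10^6 m/s.
The cyclotron period T = 2πm/(qB) = 3.54×10^-8 s is set by m, q, B alone.
Pitch = v∥·T = (8.23×10^6)(3.54×10^-8) = 0.291 m.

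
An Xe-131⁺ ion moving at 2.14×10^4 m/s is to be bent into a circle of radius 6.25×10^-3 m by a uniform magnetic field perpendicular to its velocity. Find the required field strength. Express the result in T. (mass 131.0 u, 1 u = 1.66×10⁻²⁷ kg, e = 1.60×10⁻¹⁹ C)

qvB = mv²/r gives B = mv/(qr).
B = (2.17×10^-25)(2.14×10^4) / [(1×1.60×10^-19)(6.25×10^-3)] = 4.65 T.

B ≈ 4.65 T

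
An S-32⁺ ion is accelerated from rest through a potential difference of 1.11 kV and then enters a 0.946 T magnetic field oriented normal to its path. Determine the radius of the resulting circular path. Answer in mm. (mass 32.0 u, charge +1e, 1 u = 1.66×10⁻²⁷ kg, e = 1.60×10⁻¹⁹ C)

The kinetic energy gained is K = qV = (1×1.60×10^-19)(1110) = 1.78×10^-16 J.
v = √(2K/m) = 8.18×10^4 m/s.
r = mv/(qB) = (5.31×10^-26)(8.18×10^4) / [(1×1.60×10^-19)(0.946)] = 0.0287 m.

r ≈ 28.7 mm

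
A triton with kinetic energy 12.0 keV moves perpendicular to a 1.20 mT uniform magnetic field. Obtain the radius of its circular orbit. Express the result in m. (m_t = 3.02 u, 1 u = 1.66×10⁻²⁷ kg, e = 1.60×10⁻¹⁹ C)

Convert the energy: K = 12.0 keV = 1.92×10^-15 J.
v = √(2K/m) = √(2·1.92×10^-15/5.01×10^-27) = 8.75×10^5 m/s.
r = mv/(qB) = (5.01×10^-27)(8.75×10^5) / [(1×1.60×10^-19)(1.20×10^-3)] = 22.9 m.

r ≈ 22.9 m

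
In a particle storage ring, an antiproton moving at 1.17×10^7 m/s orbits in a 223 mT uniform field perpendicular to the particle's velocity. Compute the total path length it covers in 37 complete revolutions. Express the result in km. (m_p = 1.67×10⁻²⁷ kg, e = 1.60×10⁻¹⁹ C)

r = mv/(qB) = 0.548 m, so one revolution covers 2πr = 3.44 m.
In 37 revolutions: L = 37·2πr = 127 m.

L ≈ 0.127 km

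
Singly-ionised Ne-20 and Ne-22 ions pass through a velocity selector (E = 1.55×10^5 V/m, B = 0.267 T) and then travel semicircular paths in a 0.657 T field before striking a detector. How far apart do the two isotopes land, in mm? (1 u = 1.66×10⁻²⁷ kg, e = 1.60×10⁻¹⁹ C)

Δd ≈ 36.7 mm

Both emerge at v = E/B₁ = 5.81×10^5 m/s.
r = mv/(qB₂), so r₁ = 0.1833 m and r₂ = 0.2017 m, giving Δr = 0.0183 m.
After a semicircle each ion lands a diameter 2r from the entry slit, so the separation is 2Δr = 0.0367 m.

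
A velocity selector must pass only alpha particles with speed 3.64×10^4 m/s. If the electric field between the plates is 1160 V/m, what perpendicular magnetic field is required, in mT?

B ≈ 31.9 mT

qE = qvB ⇒ B = E/v = (1160) / (3.64×10^4) = 0.0319 T.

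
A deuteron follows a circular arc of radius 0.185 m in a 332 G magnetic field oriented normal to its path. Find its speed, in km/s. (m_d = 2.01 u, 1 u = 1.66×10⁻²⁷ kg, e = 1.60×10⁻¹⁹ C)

From qvB = mv²/r, v = qBr/m.
v = (1×1.60×10^-19)(0.0332)(0.185) / (3.34×10^-27) = 2.95×10^5 m/s.

v ≈ 295 km/s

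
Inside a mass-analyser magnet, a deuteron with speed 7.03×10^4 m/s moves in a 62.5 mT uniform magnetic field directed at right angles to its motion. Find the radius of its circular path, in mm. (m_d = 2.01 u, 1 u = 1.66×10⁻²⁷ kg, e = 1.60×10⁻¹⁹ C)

The magnetic force provides the centripetal force: qvB = mv²/r, so r = mv/(qB).
r = (3.34×10^-27 kg)(7.03×10^4 m/s) / [(1×1.60×10^-19 C)(0.0625 T)] = 0.0235 m.

r ≈ 23.5 mm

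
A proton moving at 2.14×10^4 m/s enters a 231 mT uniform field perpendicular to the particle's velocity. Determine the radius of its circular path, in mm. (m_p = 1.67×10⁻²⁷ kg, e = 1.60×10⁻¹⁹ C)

r ≈ 0.967 mm

The magnetic force provides the centripetal force: qvB = mv²/r, so r = mv/(qB).
r = (1.67×10^-27 kg)(2.14×10^4 m/s) / [(1×1.60×10^-19 C)(0.231 T)] = 9.67×10^-4 m.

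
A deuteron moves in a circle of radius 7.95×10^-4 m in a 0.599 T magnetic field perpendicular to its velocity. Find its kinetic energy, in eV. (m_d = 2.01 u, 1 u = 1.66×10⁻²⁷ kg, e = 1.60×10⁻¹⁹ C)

K ≈ 5.44 eV

v = qBr/m = (1×1.60×10^-19)(0.599)(7.95×10^-4) / (3.34×10^-27) = 2.28×10^4 m/s.
K = ½mv² = 0.5·(3.34×10^-27)·(2.28×10^4)² = 8.70×10^-19 J = 5.44 eV.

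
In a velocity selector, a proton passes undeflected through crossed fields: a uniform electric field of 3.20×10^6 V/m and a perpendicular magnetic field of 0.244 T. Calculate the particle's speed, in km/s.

v ≈ 13100 km/s

For zero net force, qE = qvB, so v = E/B.
v = (3.20×10^6) / (0.244) = 1.31×10^7 m/s.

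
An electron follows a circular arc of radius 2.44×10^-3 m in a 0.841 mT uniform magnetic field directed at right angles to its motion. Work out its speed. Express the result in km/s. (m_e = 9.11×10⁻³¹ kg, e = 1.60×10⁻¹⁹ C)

v ≈ 360 km/s

From qvB = mv²/r, v = qBr/m.
v = (1×1.60×10^-19)(8.41×10^-4)(2.44×10^-3) / (9.11×10^-31) = 3.60×10^5 m/s.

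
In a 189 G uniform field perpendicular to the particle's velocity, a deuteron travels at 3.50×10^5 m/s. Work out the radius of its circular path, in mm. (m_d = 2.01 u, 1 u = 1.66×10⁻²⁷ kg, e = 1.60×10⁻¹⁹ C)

r ≈ 386 mm

The magnetic force provides the centripetal force: qvB = mv²/r, so r = mv/(qB).
r = (3.34×10^-27 kg)(3.50×10^5 m/s) / [(1×1.60×10^-19 C)(0.0189 T)] = 0.386 m.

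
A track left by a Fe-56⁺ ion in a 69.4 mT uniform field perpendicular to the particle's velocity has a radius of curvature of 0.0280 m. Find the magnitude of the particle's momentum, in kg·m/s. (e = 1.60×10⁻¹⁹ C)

p ≈ 3.11×10^-22 kg·m/s

Since qvB = mv²/r, the momentum p = mv = qBr.
p = (1×1.60×10^-19)(0.0694)(0.0280) = 3.11×10^-22 kg·m/s.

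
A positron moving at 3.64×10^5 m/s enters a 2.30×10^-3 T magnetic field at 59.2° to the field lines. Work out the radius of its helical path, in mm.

r ≈ 0.774 mm

Only the perpendicular component v⊥ = v sin59.2° = 3.13×10^5 m/s is bent by the field.
r = m v⊥ /(qB) = (9.11×10^-31)(3.13×10^5) / [(1×1.60×10^-19)(2.30×10^-3)] = 7.74×10^-4 m.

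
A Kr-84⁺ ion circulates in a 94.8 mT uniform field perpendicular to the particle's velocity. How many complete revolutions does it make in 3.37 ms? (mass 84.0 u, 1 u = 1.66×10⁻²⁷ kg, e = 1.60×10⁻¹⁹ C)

T = 2πm/(qB) = 2π(1.3944×10^-25) / [(1×1.60×10^-19)(0.0948)] = 5.7762×10^-5 s.
N = t/T = 3.37×10^-3 / 5.7762×10^-5 ≈ 58.34, so 58 complete revolutions.

N = 58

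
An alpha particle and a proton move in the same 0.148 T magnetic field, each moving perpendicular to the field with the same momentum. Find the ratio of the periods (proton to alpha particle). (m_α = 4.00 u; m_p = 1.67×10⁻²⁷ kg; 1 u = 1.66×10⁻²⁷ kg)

ratio ≈ 0.503

T = 2πm/(qB) is independent of speed, so T₂/T₁ = (m₂/q₂)/(m₁/q₁).
T_{proton}/T_{alpha particle} = (1.67×10^-27/1e) / (6.64×10^-27/2e) = 0.503.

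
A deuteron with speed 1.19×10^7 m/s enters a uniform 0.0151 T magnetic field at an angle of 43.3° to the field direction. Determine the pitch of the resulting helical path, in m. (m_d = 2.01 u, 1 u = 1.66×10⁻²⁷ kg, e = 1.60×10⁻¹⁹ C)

The velocity component along B is v∥ = v cos43.3° = 8.66×10^6 m/s.
The cyclotron period T = 2πm/(qB) = 8.68×10^-6 s is set by m, q, B alone.
Pitch = v∥·T = (8.66×10^6)(8.68×10^-6) = 75.2 m.

pitch ≈ 75.2 m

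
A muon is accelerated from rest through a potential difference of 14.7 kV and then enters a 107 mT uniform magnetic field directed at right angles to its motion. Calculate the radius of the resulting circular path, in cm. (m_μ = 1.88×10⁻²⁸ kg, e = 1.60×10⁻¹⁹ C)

The kinetic energy gained is K = qV = (1×1.60×10^-19)(1.47×10^4) = 2.35×10^-15 J.
v = √(2K/m) = 5.00×10^6 m/s.
r = mv/(qB) = (1.88×10^-28)(5.00×10^6) / [(1×1.60×10^-19)(0.107)] = 0.0549 m.

r ≈ 5.49 cm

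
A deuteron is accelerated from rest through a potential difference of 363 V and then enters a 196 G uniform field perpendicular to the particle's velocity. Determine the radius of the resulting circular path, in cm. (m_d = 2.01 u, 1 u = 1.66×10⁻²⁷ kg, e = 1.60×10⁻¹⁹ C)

r ≈ 19.9 cm

The kinetic energy gained is K = qV = (1×1.60×10^-19)(363) = 5.81×10^-17 J.
v = √(2K/m) = 1.87×10^5 m/s.
r = mv/(qB) = (3.34×10^-27)(1.87×10^5) / [(1×1.60×10^-19)(0.0196)] = 0.199 m.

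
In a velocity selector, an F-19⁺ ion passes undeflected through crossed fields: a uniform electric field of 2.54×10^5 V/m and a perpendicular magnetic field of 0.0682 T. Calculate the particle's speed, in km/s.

For zero net force, qE = qvB, so v = E/B.
v = (2.54×10^5) / (0.0682) = 3.72×10^6 m/s.

v ≈ 3720 km/s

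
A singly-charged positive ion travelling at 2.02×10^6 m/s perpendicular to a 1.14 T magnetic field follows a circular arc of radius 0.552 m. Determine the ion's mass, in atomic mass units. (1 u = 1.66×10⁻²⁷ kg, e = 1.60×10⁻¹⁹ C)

m ≈ 30.0 u

qvB = mv²/r ⇒ m = qBr/v.
m = (1×1.60×10^-19)(1.14)(0.552) / (2.02×10^6) = 4.98×10^-26 kg = 30.0 u.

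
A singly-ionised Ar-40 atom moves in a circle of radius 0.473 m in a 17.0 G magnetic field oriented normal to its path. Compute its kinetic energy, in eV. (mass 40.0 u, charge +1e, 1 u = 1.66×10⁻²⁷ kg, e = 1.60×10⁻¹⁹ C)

K ≈ 0.779 eV

v = qBr/m = (1×1.60×10^-19)(1.70×10^-3)(0.473) / (6.64×10^-26) = 1940 m/s.
K = ½mv² = 0.5·(6.64×10^-26)·(1940)² = 1.25×10^-19 J = 0.779 eV.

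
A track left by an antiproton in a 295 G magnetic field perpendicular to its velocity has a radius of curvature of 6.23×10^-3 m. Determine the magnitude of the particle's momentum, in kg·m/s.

Since qvB = mv²/r, the momentum p = mv = qBr.
p = (1×1.60×10^-19)(0.0295)(6.23×10^-3) = 2.94×10^-23 kg·m/s.

p ≈ 2.94×10^-23 kg·m/s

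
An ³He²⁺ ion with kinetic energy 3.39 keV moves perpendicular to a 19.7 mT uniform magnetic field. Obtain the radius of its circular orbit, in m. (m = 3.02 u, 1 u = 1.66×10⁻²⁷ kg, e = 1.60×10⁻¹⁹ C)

Convert the energy: K = 3.39 keV = 5.42×10^-16 J.
v = √(2K/m) = √(2·5.42×10^-16/5.01×10^-27) = 4.65×10^5 m/s.
r = mv/(qB) = (5.01×10^-27)(4.65×10^5) / [(2×1.60×10^-19)(0.0197)] = 0.370 m.

r ≈ 0.370 m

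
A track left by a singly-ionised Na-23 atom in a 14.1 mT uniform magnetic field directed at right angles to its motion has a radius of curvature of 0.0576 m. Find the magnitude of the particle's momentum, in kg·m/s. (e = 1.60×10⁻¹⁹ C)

p ≈ 1.30×10^-22 kg·m/s

Since qvB = mv²/r, the momentum p = mv = qBr.
p = (1×1.60×10^-19)(0.0141)(0.0576) = 1.30×10^-22 kg·m/s.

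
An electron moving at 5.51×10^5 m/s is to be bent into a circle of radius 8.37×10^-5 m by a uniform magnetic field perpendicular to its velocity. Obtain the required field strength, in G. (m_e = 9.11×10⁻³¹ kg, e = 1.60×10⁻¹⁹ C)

B ≈ 375 G

qvB = mv²/r gives B = mv/(qr).
B = (9.11×10^-31)(5.51×10^5) / [(1×1.60×10^-19)(8.37×10^-5)] = 0.0375 T.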